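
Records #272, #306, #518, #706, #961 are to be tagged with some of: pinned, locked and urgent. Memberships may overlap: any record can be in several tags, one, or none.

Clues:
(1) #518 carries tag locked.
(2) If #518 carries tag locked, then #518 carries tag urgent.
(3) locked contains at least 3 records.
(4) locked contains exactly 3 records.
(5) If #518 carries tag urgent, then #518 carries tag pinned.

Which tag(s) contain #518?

#518: locked, pinned, urgent

From (1): #518 ∈ locked.
(2): #518 ∈ urgent.
(5): #518 ∈ pinned.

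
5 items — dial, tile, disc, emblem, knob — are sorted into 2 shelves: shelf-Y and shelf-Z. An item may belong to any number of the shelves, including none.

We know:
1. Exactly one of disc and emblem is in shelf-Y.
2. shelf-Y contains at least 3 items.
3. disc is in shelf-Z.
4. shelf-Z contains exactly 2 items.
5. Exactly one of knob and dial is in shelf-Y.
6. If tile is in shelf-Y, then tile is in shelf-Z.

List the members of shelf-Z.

shelf-Z = {disc, tile}

From (3): disc ∈ shelf-Z.
Suppose dial ∈ shelf-Z: no assignment then satisfies all the clues, so dial ∉ shelf-Z.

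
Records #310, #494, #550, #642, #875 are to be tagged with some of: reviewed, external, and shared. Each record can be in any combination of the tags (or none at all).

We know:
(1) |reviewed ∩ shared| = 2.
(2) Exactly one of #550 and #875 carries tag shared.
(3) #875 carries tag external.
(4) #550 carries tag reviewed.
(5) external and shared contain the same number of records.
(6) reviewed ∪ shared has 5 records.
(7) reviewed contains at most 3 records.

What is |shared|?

4

From (3): #875 ∈ external.
From (4): #550 ∈ reviewed.
Suppose #310 ∉ shared: no assignment then satisfies all the clues, so #310 ∈ shared.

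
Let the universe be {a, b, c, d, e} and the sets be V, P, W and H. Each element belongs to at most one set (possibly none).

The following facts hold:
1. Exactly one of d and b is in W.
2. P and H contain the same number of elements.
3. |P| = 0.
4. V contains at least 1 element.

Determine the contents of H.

H = {}

(3): P already has 0, so the rest are out.
Suppose a ∈ H: no assignment then satisfies all the clues, so a ∉ H.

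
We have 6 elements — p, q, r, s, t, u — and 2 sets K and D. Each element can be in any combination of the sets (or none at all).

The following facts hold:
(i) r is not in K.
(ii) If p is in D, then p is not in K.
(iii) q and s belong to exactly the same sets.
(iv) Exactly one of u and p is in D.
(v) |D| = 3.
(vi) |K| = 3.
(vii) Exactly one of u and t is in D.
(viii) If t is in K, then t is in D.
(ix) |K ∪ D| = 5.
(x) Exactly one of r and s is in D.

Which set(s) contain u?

u: none

From (i): r ∉ K.
Suppose u ∈ K: no assignment then satisfies all the clues, so u ∉ K.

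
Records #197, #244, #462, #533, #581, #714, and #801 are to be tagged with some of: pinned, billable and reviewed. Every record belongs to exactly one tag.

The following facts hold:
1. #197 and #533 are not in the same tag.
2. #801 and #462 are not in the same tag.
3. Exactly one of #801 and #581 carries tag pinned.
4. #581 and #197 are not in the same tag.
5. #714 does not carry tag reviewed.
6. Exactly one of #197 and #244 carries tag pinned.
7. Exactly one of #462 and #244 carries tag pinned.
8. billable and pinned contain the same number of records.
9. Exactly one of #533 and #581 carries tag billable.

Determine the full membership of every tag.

From (5): #714 ∉ reviewed.
Suppose #197 ∈ pinned: no assignment then satisfies all the clues, so #197 ∉ pinned.

pinned = {#244, #533, #801}; billable = {#462, #581, #714}; reviewed = {#197}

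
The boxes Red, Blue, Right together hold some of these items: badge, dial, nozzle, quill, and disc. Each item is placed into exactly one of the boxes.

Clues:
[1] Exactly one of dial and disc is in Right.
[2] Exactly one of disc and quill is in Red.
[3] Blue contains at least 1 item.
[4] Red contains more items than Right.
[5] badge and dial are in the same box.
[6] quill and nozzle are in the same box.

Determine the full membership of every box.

Red = {nozzle, quill}; Blue = {badge, dial}; Right = {disc}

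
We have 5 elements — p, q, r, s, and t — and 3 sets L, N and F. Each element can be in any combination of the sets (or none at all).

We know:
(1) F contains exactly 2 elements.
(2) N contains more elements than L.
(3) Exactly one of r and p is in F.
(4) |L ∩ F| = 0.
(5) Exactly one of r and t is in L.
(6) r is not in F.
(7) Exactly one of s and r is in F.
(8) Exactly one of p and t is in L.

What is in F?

From (6): r ∉ F.
(3) (exactly one): p ∈ F.
(7) (exactly one): s ∈ F.
(1): F already has 2, so the rest are out.

F = {p, s}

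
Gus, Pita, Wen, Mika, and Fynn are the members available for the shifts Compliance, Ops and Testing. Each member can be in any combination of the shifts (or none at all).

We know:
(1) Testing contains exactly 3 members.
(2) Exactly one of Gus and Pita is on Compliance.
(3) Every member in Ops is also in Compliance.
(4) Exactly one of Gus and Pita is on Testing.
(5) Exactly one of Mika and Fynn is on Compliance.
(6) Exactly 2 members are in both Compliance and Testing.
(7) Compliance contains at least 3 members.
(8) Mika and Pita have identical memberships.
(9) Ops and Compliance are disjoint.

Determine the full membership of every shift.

Compliance = {Mika, Pita, Wen}; Ops = {}; Testing = {Fynn, Mika, Pita}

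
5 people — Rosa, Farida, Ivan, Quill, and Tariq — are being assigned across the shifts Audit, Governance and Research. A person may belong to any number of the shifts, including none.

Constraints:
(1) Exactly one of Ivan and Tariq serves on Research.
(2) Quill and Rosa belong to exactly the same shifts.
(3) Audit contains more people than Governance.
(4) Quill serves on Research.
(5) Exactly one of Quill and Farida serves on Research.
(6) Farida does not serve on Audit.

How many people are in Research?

3

From (4): Quill ∈ Research.
From (6): Farida ∉ Audit.
(2): Rosa matches Quill: Rosa ∈ Research.
(5) (exactly one): Farida ∉ Research.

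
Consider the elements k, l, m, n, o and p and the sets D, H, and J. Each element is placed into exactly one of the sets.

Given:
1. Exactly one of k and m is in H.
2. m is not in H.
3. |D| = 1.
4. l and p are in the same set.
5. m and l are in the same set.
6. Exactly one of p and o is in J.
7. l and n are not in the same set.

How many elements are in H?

From (2): m ∉ H.
(1) (exactly one): k ∈ H.
(5): l matches m: l ∉ H.
(4): p matches l: p ∉ H.
Suppose l ∈ D: no assignment then satisfies all the clues, so l ∉ D.

2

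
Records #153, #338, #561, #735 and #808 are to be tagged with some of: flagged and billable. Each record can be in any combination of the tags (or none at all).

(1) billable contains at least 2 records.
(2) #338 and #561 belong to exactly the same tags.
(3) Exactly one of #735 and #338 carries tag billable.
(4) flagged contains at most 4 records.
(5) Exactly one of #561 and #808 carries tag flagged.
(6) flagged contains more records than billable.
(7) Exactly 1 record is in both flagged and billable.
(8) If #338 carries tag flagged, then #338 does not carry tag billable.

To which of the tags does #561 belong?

#561: flagged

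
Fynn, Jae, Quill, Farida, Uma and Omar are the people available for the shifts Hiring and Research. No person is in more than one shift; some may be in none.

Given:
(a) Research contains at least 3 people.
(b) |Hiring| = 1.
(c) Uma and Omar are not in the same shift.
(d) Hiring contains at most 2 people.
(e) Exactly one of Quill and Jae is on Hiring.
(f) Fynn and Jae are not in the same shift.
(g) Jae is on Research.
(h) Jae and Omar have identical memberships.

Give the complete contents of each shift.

From (g): Jae ∈ Research.
(e) (exactly one): Quill ∈ Hiring.
(f): Fynn ∉ Research.
(h): Omar matches Jae: Omar ∉ Hiring.
(h): Omar matches Jae: Omar ∈ Research.
(b): Hiring already has 1, so the rest are out.
(c): Uma ∉ Research.
(a): only 3 candidates remain for Research, so all are in.

Hiring = {Quill}; Research = {Farida, Jae, Omar}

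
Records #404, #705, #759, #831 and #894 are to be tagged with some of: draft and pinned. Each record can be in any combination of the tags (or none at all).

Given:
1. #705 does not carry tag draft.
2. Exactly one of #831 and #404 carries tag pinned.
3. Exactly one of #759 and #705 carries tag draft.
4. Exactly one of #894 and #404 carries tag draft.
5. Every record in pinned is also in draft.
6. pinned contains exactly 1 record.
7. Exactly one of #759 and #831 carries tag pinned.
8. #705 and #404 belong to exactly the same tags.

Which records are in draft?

draft = {#759, #831, #894}

From (1): #705 ∉ draft.
(3) (exactly one): #759 ∈ draft.
(5) contrapositive: #705 ∉ pinned.
(8): #404 matches #705: #404 ∉ draft.
(8): #404 matches #705: #404 ∉ pinned.
(2) (exactly one): #831 ∈ pinned.
(4) (exactly one): #894 ∈ draft.
(5) with #831 ∈ pinned: #831 ∈ draft.
(6): pinned already has 1, so the rest are out.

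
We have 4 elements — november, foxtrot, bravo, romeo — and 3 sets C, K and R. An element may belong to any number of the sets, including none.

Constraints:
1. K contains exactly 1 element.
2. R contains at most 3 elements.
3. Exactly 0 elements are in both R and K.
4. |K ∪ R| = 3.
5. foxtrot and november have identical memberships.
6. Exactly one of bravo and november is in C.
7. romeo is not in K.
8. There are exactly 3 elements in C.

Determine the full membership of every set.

C = {foxtrot, november, romeo}; K = {bravo}; R = {foxtrot, november}

From (7): romeo ∉ K.
Suppose november ∉ C: no assignment then satisfies all the clues, so november ∈ C.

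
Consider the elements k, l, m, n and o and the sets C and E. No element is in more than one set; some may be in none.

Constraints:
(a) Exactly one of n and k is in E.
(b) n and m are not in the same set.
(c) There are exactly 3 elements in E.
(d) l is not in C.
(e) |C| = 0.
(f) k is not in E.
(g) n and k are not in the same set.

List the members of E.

E = {l, n, o}

From (d): l ∉ C.
From (f): k ∉ E.
(a) (exactly one): n ∈ E.
(b): m ∉ E.
(c): only 3 candidates remain for E, so all are in.
(e): C already has 0, so the rest are out.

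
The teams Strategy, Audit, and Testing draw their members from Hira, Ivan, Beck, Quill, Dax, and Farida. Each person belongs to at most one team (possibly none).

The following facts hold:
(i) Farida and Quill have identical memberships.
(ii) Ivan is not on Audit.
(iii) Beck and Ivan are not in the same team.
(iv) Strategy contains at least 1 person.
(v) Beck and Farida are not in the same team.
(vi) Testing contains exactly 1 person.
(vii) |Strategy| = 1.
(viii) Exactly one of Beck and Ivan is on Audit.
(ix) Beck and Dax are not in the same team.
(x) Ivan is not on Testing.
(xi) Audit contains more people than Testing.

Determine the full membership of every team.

Strategy = {Ivan}; Audit = {Beck, Hira}; Testing = {Dax}

From (ii): Ivan ∉ Audit.
From (x): Ivan ∉ Testing.
(viii) (exactly one): Beck ∈ Audit.
(ix): Dax ∉ Audit.
(v): Farida ∉ Audit.
(i): Quill matches Farida: Quill ∉ Audit.
Suppose Hira ∈ Strategy: no assignment then satisfies all the clues, so Hira ∉ Strategy.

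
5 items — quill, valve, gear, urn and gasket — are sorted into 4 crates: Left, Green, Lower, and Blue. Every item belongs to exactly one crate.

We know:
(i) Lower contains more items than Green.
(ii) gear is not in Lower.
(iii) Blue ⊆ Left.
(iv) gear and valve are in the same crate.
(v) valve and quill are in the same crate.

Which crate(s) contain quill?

quill: Left

From (ii): gear ∉ Lower.
(iv): valve matches gear: valve ∉ Lower.
(v): quill matches valve: quill ∉ Lower.
Suppose quill ∉ Left: no assignment then satisfies all the clues, so quill ∈ Left.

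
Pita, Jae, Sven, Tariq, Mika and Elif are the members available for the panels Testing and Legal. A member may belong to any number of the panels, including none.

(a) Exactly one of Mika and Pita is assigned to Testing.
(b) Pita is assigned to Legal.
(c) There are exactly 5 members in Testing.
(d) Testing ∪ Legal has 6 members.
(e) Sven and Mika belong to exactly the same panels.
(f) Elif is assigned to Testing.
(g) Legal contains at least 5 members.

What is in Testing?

Testing = {Elif, Jae, Mika, Sven, Tariq}

From (b): Pita ∈ Legal.
From (f): Elif ∈ Testing.
Suppose Pita ∈ Testing: no assignment then satisfies all the clues, so Pita ∉ Testing.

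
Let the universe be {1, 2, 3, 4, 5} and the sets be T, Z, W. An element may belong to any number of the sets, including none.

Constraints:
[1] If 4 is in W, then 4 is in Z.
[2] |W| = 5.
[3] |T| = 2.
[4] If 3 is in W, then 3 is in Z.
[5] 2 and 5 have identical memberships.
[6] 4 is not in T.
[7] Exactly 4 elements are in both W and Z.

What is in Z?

Z = {2, 3, 4, 5}

From (6): 4 ∉ T.
(2): only 5 candidates remain for W, so all are in.
(4): 3 ∈ Z.
(1): 4 ∈ Z.
Suppose 1 ∈ Z: no assignment then satisfies all the clues, so 1 ∉ Z.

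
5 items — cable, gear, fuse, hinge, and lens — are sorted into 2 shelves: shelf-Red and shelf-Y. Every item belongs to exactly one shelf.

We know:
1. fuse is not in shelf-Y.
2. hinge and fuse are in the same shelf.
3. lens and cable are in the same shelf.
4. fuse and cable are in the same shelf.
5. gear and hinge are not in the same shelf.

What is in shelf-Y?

shelf-Y = {gear}

From (1): fuse ∉ shelf-Y.
(2): hinge matches fuse: hinge ∉ shelf-Y.
(4): cable matches fuse: cable ∉ shelf-Y.
Only one shelf left: cable ∈ shelf-Red.
Only one shelf left: fuse ∈ shelf-Red.
Only one shelf left: hinge ∈ shelf-Red.
(3): lens matches cable: lens ∈ shelf-Red.
(5): gear ∉ shelf-Red.
Only one shelf left: gear ∈ shelf-Y.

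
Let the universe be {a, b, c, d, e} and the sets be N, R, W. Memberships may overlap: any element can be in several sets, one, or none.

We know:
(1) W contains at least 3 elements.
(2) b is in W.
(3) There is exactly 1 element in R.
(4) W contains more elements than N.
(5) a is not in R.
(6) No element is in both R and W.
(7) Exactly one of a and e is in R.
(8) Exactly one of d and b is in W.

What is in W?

W = {a, b, c}

From (2): b ∈ W.
From (5): a ∉ R.
(6) (disjoint): b ∉ R.
(7) (exactly one): e ∈ R.
(8) (exactly one): d ∉ W.
(3): R already has 1, so the rest are out.
(6) (disjoint): e ∉ W.
(1): only 3 candidates remain for W, so all are in.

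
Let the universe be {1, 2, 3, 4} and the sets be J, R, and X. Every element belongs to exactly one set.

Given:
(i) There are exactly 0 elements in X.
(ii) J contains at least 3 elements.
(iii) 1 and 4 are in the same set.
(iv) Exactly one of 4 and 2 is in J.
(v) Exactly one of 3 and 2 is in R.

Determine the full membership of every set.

J = {1, 3, 4}; R = {2}; X = {}

(i): X already has 0, so the rest are out.
Suppose 1 ∉ J: no assignment then satisfies all the clues, so 1 ∈ J.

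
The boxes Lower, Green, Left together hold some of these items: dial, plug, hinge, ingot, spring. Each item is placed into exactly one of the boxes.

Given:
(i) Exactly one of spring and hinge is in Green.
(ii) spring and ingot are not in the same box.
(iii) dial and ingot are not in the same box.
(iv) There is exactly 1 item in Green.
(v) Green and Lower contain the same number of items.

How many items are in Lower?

1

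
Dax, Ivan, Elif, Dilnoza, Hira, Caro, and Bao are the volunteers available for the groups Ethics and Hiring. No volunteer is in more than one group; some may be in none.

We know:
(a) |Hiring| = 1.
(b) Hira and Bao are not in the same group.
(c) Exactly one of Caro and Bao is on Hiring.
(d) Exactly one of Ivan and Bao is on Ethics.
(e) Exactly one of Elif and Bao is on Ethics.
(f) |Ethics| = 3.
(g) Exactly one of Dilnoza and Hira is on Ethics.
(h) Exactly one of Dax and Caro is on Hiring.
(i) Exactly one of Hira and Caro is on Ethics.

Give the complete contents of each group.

Ethics = {Elif, Hira, Ivan}; Hiring = {Caro}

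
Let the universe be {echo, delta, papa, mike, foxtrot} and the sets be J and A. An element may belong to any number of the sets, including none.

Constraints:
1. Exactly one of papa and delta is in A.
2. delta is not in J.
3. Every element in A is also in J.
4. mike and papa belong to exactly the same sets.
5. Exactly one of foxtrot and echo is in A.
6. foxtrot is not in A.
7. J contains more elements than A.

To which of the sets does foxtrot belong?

From (2): delta ∉ J.
From (6): foxtrot ∉ A.
(3) contrapositive: delta ∉ A.
(5) (exactly one): echo ∈ A.
(1) (exactly one): papa ∈ A.
(3) with echo ∈ A: echo ∈ J.
(3) with papa ∈ A: papa ∈ J.
(4): mike matches papa: mike ∈ J.
(4): mike matches papa: mike ∈ A.
Suppose foxtrot ∉ J: no assignment then satisfies all the clues, so foxtrot ∈ J.

foxtrot: J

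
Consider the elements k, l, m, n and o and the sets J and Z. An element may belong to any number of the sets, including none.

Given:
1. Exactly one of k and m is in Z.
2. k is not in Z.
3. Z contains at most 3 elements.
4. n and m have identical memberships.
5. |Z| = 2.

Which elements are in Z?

Z = {m, n}

From (2): k ∉ Z.
(1) (exactly one): m ∈ Z.
(4): n matches m: n ∈ Z.
(5): Z already has 2, so the rest are out.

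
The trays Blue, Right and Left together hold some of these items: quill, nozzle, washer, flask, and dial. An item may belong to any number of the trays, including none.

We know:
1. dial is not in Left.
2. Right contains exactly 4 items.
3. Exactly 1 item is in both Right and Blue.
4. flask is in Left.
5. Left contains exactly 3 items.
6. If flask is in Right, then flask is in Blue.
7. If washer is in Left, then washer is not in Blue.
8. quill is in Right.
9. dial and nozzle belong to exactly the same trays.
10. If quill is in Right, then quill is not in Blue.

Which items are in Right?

Right = {dial, flask, nozzle, quill}

From (1): dial ∉ Left.
From (4): flask ∈ Left.
From (8): quill ∈ Right.
(9): nozzle matches dial: nozzle ∉ Left.
(10): quill ∉ Blue.
(5): only 3 candidates remain for Left, so all are in.
(7): washer ∉ Blue.
Suppose nozzle ∉ Right: no assignment then satisfies all the clues, so nozzle ∈ Right.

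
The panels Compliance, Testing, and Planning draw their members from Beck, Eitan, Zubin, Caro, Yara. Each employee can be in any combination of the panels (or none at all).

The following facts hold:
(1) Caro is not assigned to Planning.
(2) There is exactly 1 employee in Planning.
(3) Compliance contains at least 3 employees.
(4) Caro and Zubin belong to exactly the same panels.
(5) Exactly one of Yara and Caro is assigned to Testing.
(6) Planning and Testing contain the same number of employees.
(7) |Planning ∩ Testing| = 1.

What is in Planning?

Planning = {Yara}

From (1): Caro ∉ Planning.
(4): Zubin matches Caro: Zubin ∉ Planning.
Suppose Beck ∈ Planning: no assignment then satisfies all the clues, so Beck ∉ Planning.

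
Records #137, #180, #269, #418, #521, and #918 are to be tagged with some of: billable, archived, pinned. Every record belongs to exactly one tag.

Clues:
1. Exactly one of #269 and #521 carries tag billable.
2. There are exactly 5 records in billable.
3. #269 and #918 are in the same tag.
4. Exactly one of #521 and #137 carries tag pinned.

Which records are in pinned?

pinned = {#521}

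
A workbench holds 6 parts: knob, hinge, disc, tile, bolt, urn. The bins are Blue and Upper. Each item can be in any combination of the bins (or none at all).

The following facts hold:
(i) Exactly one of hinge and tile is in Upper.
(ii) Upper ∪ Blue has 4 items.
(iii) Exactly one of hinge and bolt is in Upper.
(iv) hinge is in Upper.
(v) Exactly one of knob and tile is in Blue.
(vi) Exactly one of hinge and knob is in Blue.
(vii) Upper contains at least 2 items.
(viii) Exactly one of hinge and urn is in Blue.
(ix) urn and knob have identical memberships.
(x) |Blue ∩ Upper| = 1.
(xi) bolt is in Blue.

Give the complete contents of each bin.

From (iv): hinge ∈ Upper.
From (xi): bolt ∈ Blue.
(i) (exactly one): tile ∉ Upper.
(iii) (exactly one): bolt ∉ Upper.
Suppose knob ∈ Blue: no assignment then satisfies all the clues, so knob ∉ Blue.

Blue = {bolt, hinge, tile}; Upper = {disc, hinge}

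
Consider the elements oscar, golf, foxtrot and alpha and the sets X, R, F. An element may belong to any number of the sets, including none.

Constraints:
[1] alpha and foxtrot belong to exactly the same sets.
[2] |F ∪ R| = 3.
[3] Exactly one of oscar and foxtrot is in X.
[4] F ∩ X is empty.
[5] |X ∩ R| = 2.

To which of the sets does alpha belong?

alpha: R, X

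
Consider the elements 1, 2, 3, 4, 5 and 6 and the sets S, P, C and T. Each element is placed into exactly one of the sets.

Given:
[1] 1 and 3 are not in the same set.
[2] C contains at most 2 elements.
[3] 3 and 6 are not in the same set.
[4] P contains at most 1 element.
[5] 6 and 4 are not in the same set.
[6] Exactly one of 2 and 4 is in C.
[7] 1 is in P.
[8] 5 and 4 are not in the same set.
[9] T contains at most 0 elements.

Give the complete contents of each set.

S = {2, 5, 6}; P = {1}; C = {3, 4}; T = {}

From (7): 1 ∈ P.
(1): 3 ∉ P.
(4): P already has 1, so the rest are out.
(9): T already has 0, so the rest are out.
Suppose 2 ∉ S: no assignment then satisfies all the clues, so 2 ∈ S.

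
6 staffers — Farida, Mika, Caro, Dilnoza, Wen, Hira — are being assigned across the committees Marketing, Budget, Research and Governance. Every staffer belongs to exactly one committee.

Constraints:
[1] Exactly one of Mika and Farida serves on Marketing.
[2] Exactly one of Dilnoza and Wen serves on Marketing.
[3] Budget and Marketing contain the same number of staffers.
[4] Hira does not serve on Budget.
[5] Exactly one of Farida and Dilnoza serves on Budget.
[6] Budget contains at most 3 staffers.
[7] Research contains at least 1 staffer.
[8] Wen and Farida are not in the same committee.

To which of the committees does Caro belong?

From (4): Hira ∉ Budget.
Suppose Caro ∈ Marketing: no assignment then satisfies all the clues, so Caro ∉ Marketing.

Caro: Budget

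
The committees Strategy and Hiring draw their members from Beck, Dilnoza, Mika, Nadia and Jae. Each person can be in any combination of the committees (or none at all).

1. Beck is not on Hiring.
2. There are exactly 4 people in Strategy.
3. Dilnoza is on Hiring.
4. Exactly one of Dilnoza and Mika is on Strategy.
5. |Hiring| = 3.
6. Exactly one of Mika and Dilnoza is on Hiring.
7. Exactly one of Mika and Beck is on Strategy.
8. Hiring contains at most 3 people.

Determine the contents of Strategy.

Strategy = {Beck, Dilnoza, Jae, Nadia}

From (1): Beck ∉ Hiring.
From (3): Dilnoza ∈ Hiring.
(6) (exactly one): Mika ∉ Hiring.
(5): only 3 candidates remain for Hiring, so all are in.
Suppose Beck ∉ Strategy: no assignment then satisfies all the clues, so Beck ∈ Strategy.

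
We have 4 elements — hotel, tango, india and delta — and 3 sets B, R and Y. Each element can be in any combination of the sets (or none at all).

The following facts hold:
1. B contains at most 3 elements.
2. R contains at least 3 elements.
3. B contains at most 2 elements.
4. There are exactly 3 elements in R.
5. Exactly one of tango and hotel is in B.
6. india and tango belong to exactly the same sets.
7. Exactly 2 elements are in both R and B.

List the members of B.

B = {india, tango}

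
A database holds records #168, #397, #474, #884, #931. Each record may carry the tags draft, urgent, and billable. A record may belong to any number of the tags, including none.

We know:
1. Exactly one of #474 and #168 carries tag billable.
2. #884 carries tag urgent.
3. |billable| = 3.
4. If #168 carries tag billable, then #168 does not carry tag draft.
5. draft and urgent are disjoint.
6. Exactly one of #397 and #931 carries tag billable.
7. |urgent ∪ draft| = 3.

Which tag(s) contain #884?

From (2): #884 ∈ urgent.
(5) (disjoint): #884 ∉ draft.
Suppose #884 ∉ billable: no assignment then satisfies all the clues, so #884 ∈ billable.

#884: billable, urgent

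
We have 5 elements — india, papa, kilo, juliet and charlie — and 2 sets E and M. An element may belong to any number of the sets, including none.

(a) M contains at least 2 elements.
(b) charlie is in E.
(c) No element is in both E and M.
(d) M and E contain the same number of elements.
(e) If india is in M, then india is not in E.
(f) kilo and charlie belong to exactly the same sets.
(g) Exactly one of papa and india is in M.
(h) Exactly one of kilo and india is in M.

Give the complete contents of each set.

E = {charlie, kilo}; M = {india, juliet}

From (b): charlie ∈ E.
(c) (disjoint): charlie ∉ M.
(f): kilo matches charlie: kilo ∈ E.
(f): kilo matches charlie: kilo ∉ M.
(h) (exactly one): india ∈ M.
(c) (disjoint): india ∉ E.
(g) (exactly one): papa ∉ M.
(a): only 2 candidates remain for M, so all are in.
(c) (disjoint): juliet ∉ E.
Suppose papa ∈ E: no assignment then satisfies all the clues, so papa ∉ E.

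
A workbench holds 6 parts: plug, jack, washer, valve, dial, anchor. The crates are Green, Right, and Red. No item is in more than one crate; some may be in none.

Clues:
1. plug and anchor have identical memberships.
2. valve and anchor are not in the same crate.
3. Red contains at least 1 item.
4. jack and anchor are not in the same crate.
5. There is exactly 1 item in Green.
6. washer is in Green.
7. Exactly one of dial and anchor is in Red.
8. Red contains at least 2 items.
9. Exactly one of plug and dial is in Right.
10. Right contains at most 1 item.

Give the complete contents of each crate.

Green = {washer}; Right = {dial}; Red = {anchor, plug}

From (6): washer ∈ Green.
(5): Green already has 1, so the rest are out.
Suppose plug ∈ Right: no assignment then satisfies all the clues, so plug ∉ Right.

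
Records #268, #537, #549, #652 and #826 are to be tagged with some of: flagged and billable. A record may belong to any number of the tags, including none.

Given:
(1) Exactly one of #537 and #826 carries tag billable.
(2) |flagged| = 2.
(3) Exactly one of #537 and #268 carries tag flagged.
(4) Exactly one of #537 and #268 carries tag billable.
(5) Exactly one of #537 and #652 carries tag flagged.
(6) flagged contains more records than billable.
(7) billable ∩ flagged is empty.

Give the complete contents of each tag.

flagged = {#268, #652}; billable = {#537}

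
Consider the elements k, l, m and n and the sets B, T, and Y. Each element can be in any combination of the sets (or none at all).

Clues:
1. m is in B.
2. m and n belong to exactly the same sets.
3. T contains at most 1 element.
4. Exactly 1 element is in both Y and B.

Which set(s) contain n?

n: B

From (1): m ∈ B.
(2): n matches m: n ∈ B.
Suppose n ∈ T: no assignment then satisfies all the clues, so n ∉ T.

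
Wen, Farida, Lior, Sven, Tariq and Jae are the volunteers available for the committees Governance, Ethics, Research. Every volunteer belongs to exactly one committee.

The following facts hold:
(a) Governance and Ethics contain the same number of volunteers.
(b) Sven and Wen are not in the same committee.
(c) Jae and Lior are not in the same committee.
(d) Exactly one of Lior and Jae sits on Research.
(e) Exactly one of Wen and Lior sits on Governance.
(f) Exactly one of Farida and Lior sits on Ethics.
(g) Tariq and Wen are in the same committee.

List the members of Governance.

Governance = {Tariq, Wen}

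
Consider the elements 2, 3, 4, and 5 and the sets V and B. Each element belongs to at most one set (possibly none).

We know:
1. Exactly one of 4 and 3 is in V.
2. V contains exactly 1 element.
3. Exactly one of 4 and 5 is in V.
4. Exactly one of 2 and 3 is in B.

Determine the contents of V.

V = {4}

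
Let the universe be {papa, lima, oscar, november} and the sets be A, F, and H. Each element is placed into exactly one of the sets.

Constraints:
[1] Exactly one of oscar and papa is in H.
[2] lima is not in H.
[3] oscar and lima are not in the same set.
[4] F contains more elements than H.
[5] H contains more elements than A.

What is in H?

H = {oscar}

From (2): lima ∉ H.
Suppose papa ∈ H: no assignment then satisfies all the clues, so papa ∉ H.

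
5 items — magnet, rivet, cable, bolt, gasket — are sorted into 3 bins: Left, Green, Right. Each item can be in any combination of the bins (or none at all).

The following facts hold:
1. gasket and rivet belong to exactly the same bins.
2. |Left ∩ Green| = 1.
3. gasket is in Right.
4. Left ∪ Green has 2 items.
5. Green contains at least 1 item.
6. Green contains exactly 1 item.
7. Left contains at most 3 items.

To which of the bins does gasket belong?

gasket: Right

From (3): gasket ∈ Right.
(1): rivet matches gasket: rivet ∈ Right.
Suppose gasket ∈ Left: no assignment then satisfies all the clues, so gasket ∉ Left.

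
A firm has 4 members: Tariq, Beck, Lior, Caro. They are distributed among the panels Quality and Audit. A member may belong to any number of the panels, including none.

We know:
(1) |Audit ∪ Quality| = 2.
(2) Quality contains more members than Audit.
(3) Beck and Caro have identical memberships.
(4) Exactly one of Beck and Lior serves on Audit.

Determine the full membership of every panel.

Quality = {Lior, Tariq}; Audit = {Lior}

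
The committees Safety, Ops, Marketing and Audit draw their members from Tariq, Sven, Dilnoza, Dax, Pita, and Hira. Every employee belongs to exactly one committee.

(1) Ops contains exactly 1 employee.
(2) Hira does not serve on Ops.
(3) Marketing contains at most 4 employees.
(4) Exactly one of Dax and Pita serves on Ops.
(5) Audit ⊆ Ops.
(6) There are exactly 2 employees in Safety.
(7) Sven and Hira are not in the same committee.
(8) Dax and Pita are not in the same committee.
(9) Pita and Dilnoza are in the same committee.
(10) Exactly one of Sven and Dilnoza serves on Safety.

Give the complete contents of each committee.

Safety = {Sven, Tariq}; Ops = {Dax}; Marketing = {Dilnoza, Hira, Pita}; Audit = {}

From (2): Hira ∉ Ops.
(5) contrapositive: Hira ∉ Audit.
Suppose Tariq ∉ Safety: no assignment then satisfies all the clues, so Tariq ∈ Safety.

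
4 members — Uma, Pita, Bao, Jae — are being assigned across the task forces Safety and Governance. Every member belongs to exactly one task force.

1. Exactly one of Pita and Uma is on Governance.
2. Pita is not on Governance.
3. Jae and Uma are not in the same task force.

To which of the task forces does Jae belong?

From (2): Pita ∉ Governance.
(1) (exactly one): Uma ∈ Governance.
(3): Jae ∉ Governance.
Only one task force left: Pita ∈ Safety.
Only one task force left: Jae ∈ Safety.

Jae: Safety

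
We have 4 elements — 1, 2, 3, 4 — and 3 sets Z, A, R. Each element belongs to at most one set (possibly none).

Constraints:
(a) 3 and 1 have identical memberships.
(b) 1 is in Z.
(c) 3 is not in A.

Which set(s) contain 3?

3: Z

From (b): 1 ∈ Z.
From (c): 3 ∉ A.
(a): 3 matches 1: 3 ∈ Z.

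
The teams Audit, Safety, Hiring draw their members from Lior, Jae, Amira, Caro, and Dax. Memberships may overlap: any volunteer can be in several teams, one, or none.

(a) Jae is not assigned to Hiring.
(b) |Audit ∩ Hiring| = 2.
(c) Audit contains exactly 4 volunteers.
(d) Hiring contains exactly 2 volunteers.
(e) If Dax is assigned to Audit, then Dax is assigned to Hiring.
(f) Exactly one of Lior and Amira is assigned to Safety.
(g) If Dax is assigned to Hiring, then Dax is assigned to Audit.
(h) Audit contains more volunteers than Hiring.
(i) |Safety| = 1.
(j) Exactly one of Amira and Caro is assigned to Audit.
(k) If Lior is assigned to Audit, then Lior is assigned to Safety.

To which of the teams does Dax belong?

Dax: Audit, Hiring

From (a): Jae ∉ Hiring.
Suppose Dax ∉ Audit: no assignment then satisfies all the clues, so Dax ∈ Audit.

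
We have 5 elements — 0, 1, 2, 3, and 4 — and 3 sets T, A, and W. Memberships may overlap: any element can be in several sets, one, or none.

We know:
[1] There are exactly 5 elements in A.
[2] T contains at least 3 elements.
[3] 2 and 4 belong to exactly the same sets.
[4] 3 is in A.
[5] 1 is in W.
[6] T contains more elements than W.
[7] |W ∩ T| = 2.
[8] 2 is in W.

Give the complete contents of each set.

T = {0, 2, 3, 4}; A = {0, 1, 2, 3, 4}; W = {1, 2, 4}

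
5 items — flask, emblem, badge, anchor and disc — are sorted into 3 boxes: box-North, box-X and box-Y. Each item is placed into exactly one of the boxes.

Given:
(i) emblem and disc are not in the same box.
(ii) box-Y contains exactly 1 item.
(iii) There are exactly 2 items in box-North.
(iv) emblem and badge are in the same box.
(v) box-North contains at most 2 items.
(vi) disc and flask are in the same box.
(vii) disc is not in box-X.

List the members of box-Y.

From (vii): disc ∉ box-X.
(vi): flask matches disc: flask ∉ box-X.
Suppose flask ∈ box-Y: no assignment then satisfies all the clues, so flask ∉ box-Y.

box-Y = {anchor}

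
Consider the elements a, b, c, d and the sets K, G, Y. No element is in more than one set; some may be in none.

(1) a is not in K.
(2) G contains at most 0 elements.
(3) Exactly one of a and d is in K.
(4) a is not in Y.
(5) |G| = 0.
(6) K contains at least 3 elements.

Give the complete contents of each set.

K = {b, c, d}; G = {}; Y = {}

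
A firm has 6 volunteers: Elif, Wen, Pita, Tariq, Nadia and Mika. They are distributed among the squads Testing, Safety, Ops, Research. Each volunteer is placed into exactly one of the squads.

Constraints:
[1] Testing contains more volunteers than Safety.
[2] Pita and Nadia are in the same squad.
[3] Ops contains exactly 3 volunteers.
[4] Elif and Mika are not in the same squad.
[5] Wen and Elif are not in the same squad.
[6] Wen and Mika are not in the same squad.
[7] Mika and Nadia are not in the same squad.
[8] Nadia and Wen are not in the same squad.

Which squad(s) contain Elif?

Elif: Ops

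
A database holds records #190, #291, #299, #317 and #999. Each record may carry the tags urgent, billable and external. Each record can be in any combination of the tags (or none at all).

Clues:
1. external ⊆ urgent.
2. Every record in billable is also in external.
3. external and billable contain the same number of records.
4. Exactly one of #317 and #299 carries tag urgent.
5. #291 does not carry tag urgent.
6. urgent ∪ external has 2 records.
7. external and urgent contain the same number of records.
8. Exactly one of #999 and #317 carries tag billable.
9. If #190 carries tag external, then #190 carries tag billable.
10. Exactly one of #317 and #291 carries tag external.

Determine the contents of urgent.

urgent = {#190, #317}

From (5): #291 ∉ urgent.
(1) contrapositive: #291 ∉ external.
(2) contrapositive: #291 ∉ billable.
(10) (exactly one): #317 ∈ external.
(1) with #317 ∈ external: #317 ∈ urgent.
(4) (exactly one): #299 ∉ urgent.
(1) contrapositive: #299 ∉ external.
(2) contrapositive: #299 ∉ billable.
Suppose #190 ∉ urgent: no assignment then satisfies all the clues, so #190 ∈ urgent.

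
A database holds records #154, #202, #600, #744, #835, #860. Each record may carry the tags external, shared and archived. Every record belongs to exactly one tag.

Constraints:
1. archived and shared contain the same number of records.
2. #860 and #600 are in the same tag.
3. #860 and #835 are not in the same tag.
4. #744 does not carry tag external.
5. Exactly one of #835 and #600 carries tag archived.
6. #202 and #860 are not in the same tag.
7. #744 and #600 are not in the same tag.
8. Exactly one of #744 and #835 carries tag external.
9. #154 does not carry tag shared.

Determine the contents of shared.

shared = {#202, #744}

From (4): #744 ∉ external.
From (9): #154 ∉ shared.
(8) (exactly one): #835 ∈ external.
(3): #860 ∉ external.
(5) (exactly one): #600 ∈ archived.
(7): #744 ∉ archived.
Only one tag left: #744 ∈ shared.
(2): #860 matches #600: #860 ∉ shared.
(2): #860 matches #600: #860 ∈ archived.
(6): #202 ∉ archived.
Suppose #202 ∉ shared: no assignment then satisfies all the clues, so #202 ∈ shared.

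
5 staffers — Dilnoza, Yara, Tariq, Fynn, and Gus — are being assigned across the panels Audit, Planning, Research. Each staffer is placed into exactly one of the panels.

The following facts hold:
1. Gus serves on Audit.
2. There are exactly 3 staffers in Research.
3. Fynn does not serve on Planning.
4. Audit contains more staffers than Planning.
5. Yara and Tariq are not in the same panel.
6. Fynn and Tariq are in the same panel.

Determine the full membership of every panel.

Audit = {Gus, Yara}; Planning = {}; Research = {Dilnoza, Fynn, Tariq}

From (1): Gus ∈ Audit.
From (3): Fynn ∉ Planning.
(6): Tariq matches Fynn: Tariq ∉ Planning.
Suppose Dilnoza ∈ Audit: no assignment then satisfies all the clues, so Dilnoza ∉ Audit.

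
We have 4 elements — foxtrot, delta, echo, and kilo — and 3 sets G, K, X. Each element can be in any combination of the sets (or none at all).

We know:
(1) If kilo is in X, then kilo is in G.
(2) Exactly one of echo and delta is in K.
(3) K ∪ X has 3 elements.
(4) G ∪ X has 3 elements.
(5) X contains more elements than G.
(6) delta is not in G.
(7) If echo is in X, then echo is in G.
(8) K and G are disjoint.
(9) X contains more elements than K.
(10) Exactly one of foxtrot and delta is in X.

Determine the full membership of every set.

G = {echo, kilo}; K = {delta}; X = {delta, echo, kilo}

From (6): delta ∉ G.
Suppose foxtrot ∈ G: no assignment then satisfies all the clues, so foxtrot ∉ G.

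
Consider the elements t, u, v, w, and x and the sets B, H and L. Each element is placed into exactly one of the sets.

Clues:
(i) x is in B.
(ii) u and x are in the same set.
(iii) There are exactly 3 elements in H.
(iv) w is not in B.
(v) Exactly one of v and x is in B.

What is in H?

From (i): x ∈ B.
From (iv): w ∉ B.
(ii): u matches x: u ∈ B.
(iii): only 3 candidates remain for H, so all are in.

H = {t, v, w}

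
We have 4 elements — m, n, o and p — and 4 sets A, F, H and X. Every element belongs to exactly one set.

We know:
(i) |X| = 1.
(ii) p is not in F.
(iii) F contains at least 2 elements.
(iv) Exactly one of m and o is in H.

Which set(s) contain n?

n: F

From (ii): p ∉ F.
Suppose n ∈ A: no assignment then satisfies all the clues, so n ∉ A.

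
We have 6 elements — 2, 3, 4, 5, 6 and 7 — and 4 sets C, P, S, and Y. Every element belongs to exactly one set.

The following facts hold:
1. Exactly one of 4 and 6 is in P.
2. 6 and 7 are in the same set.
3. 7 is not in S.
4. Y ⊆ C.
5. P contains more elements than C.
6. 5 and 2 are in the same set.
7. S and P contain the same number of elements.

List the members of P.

P = {3, 6, 7}

From (3): 7 ∉ S.
(2): 6 matches 7: 6 ∉ S.
Suppose 2 ∈ P: no assignment then satisfies all the clues, so 2 ∉ P.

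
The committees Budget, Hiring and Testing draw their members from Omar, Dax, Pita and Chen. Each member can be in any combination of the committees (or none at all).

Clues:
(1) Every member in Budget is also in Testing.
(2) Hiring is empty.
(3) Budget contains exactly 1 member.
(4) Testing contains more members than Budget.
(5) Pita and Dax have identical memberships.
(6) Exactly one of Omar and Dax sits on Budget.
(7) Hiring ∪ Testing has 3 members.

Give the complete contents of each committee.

Budget = {Omar}; Hiring = {}; Testing = {Dax, Omar, Pita}

(2): Hiring already has 0, so the rest are out.
Suppose Omar ∉ Budget: no assignment then satisfies all the clues, so Omar ∈ Budget.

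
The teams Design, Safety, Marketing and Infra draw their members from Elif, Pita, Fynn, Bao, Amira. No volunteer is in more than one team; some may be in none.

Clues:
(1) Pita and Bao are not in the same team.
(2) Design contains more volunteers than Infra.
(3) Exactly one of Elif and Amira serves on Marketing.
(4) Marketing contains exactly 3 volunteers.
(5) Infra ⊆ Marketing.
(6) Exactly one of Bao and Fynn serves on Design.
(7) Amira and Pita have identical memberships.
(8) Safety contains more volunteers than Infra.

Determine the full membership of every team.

Design = {Bao}; Safety = {Elif}; Marketing = {Amira, Fynn, Pita}; Infra = {}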